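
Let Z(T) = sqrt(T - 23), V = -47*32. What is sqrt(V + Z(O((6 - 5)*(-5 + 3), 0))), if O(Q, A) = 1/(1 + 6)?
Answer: 2*sqrt(-18424 + 7*I*sqrt(70))/7 ≈ 0.061639 + 38.781*I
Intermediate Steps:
O(Q, A) = 1/7
V = -1504
Z(T) = sqrt(-23 + T)
sqrt(V + Z(O((6 - 5)*(-5 + 3), 0))) = sqrt(-1504 + sqrt(-23 + 1/7)) = sqrt(-1504 + sqrt(-160/7)) = sqrt(-1504 + 4*I*sqrt(70)/7)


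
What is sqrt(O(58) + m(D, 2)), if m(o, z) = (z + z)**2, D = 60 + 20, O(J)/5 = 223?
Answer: sqrt(1131) ≈ 33.630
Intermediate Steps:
O(J) = 1115 (O(J) = 5*223 = 1115)
D = 80
m(o, z) = 4*z**2 (m(o, z) = (2*z)**2 = 4*z**2)
sqrt(O(58) + m(D, 2)) = sqrt(1115 + 4*2**2) = sqrt(1115 + 4*4) = sqrt(1115 + 16) = sqrt(1131)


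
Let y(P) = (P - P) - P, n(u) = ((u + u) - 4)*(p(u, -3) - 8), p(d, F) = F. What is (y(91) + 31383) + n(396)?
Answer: 22624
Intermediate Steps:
n(u) = 44 - 22*u (n(u) = ((u + u) - 4)*(-3 - 8) = (2*u - 4)*(-11) = (-4 + 2*u)*(-11) = 44 - 22*u)
y(P) = -P (y(P) = 0 - P = -P)
(y(91) + 31383) + n(396) = (-1*91 + 31383) + (44 - 22*396) = (-91 + 31383) + (44 - 8712) = 31292 - 8668 = 22624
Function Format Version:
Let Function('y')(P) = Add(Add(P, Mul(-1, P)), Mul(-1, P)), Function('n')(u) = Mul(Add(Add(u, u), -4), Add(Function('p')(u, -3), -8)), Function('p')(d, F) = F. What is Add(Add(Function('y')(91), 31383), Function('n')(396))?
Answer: 22624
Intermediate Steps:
Function('n')(u) = Add(44, Mul(-22, u)) (Function('n')(u) = Mul(Add(Add(u, u), -4), Add(-3, -8)) = Mul(Add(Mul(2, u), -4), -11) = Mul(Add(-4, Mul(2, u)), -11) = Add(44, Mul(-22, u)))
Function('y')(P) = Mul(-1, P) (Function('y')(P) = Add(0, Mul(-1, P)) = Mul(-1, P))
Add(Add(Function('y')(91), 31383), Function('n')(396)) = Add(Add(Mul(-1, 91), 31383), Add(44, Mul(-22, 396))) = Add(Add(-91, 31383), Add(44, -8712)) = Add(31292, -8668) = 22624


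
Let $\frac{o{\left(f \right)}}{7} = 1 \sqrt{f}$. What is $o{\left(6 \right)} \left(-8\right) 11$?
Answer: $- 616 \sqrt{6} \approx -1508.9$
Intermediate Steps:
$o{\left(f \right)} = 7 \sqrt{f}$ ($o{\left(f \right)} = 7 \cdot 1 \sqrt{f} = 7 \sqrt{f}$)
$o{\left(6 \right)} \left(-8\right) 11 = 7 \sqrt{6} \left(-8\right) 11 = - 56 \sqrt{6} \cdot 11 = - 616 \sqrt{6}$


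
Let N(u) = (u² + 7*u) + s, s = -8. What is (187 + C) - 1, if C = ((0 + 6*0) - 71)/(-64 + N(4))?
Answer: 5279/28 ≈ 188.54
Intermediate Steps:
N(u) = -8 + u² + 7*u (N(u) = (u² + 7*u) - 8 = -8 + u² + 7*u)
C = 71/28 (C = ((0 + 6*0) - 71)/(-64 + (-8 + 4² + 7*4)) = ((0 + 0) - 71)/(-64 + (-8 + 16 + 28)) = (0 - 71)/(-64 + 36) = -71/(-28) = -71*(-1/28) = 71/28 ≈ 2.5357)
(187 + C) - 1 = (187 + 71/28) - 1 = 5307/28 - 1 = 5279/28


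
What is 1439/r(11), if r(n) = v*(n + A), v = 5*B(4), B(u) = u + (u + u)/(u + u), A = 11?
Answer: 1439/550 ≈ 2.6164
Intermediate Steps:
B(u) = 1 + u (B(u) = u + (2*u)/((2*u)) = u + (2*u)*(1/(2*u)) = u + 1 = 1 + u)
v = 25 (v = 5*(1 + 4) = 5*5 = 25)
r(n) = 275 + 25*n (r(n) = 25*(n + 11) = 25*(11 + n) = 275 + 25*n)
1439/r(11) = 1439/(275 + 25*11) = 1439/(275 + 275) = 1439/550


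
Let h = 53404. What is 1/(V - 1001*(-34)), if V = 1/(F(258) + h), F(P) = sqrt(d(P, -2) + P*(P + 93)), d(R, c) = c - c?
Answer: 3594868552288/122347756375886523 + sqrt(1118)/367043269127659569 ≈ 2.9382e-5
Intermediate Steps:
d(R, c) = 0
F(P) = sqrt(P*(93 + P)) (F(P) = sqrt(0 + P*(P + 93)) = sqrt(0 + P*(93 + P)) = sqrt(P*(93 + P)))
V = 1/(53404 + 9*sqrt(1118)) (V = 1/(sqrt(258*(93 + 258)) + 53404) = 1/(sqrt(258*351) + 53404) = 1/(sqrt(90558) + 53404) = 1/(9*sqrt(1118) + 53404) = 1/(53404 + 9*sqrt(1118)) ≈ 1.8620e-5)
1/(V - 1001*(-34)) = 1/((2054/109688333 - 9*sqrt(1118)/2851896658) - 1001*(-34)) = 1/((2054/109688333 - 9*sqrt(1118)/2851896658) + 34034) = 1/(3733132727376/109688333 - 9*sqrt(1118)/2851896658)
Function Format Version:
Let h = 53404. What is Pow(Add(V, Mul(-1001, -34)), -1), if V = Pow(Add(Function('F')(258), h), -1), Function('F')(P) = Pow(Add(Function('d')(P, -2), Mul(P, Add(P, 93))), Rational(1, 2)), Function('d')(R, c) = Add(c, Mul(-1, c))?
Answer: Add(Rational(3594868552288, 122347756375886523), Mul(Rational(1, 367043269127659569), Pow(1118, Rational(1, 2)))) ≈ 2.9382e-5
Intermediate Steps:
Function('d')(R, c) = 0
Function('F')(P) = Pow(Mul(P, Add(93, P)), Rational(1, 2)) (Function('F')(P) = Pow(Add(0, Mul(P, Add(P, 93))), Rational(1, 2)) = Pow(Add(0, Mul(P, Add(93, P))), Rational(1, 2)) = Pow(Mul(P, Add(93, P)), Rational(1, 2)))
V = Pow(Add(53404, Mul(9, Pow(1118, Rational(1, 2)))), -1) (V = Pow(Add(Pow(Mul(258, Add(93, 258)), Rational(1, 2)), 53404), -1) = Pow(Add(Pow(Mul(258, 351), Rational(1, 2)), 53404), -1) = Pow(Add(Pow(90558, Rational(1, 2)), 53404), -1) = Pow(Add(Mul(9, Pow(1118, Rational(1, 2))), 53404), -1) = Pow(Add(53404, Mul(9, Pow(1118, Rational(1, 2)))), -1) ≈ 1.8620e-5)
Pow(Add(V, Mul(-1001, -34)), -1) = Pow(Add(Add(Rational(2054, 109688333), Mul(Rational(-9, 2851896658), Pow(1118, Rational(1, 2)))), Mul(-1001, -34)), -1) = Pow(Add(Add(Rational(2054, 109688333), Mul(Rational(-9, 2851896658), Pow(1118, Rational(1, 2)))), 34034), -1) = Pow(Add(Rational(3733132727376, 109688333), Mul(Rational(-9, 2851896658), Pow(1118, Rational(1, 2)))), -1)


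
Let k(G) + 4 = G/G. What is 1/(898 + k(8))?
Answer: 1/895 ≈ 0.0011173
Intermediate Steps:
k(G) = -3 (k(G) = -4 + G/G = -4 + 1 = -3)
1/(898 + k(8)) = 1/(898 - 3) = 1/895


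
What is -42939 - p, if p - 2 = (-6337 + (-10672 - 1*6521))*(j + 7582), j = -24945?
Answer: -408594331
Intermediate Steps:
p = 408551392 (p = 2 + (-6337 + (-10672 - 1*6521))*(-24945 + 7582) = 2 + (-6337 + (-10672 - 6521))*(-17363) = 2 + (-6337 - 17193)*(-17363) = 2 - 23530*(-17363) = 2 + 408551390 = 408551392)
-42939 - p = -42939 - 1*408551392 = -42939 - 408551392 = -408594331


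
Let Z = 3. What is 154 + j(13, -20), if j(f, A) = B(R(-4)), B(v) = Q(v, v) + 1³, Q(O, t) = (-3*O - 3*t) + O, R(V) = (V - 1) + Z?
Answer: 165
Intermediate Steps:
R(V) = 2 + V (R(V) = (V - 1) + 3 = (-1 + V) + 3 = 2 + V)
Q(O, t) = -3*t - 2*O
B(v) = 1 - 5*v (B(v) = (-3*v - 2*v) + 1³ = -5*v + 1 = 1 - 5*v)
j(f, A) = 11 (j(f, A) = 1 - 5*(2 - 4) = 1 - 5*(-2) = 1 + 10 = 11)
154 + j(13, -20) = 154 + 11 = 165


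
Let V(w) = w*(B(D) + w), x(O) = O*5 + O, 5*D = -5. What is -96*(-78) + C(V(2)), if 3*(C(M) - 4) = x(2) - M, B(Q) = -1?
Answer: 22486/3 ≈ 7495.3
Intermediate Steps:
D = -1 (D = (⅕)*(-5) = -1)
x(O) = 6*O (x(O) = 5*O + O = 6*O)
V(w) = w*(-1 + w)
C(M) = 8 - M/3 (C(M) = 4 + (6*2 - M)/3 = 4 + (12 - M)/3 = 4 + (4 - M/3) = 8 - M/3)
-96*(-78) + C(V(2)) = -96*(-78) + (8 - 2*(-1 + 2)/3) = 7488 + (8 - 2/3) = 7488 + (8 - ⅓*2) = 7488 + (8 - ⅔) = 7488 + 22/3 = 22486/3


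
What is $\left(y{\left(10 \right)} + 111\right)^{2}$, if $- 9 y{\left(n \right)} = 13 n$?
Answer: $\frac{755161}{81} \approx 9323.0$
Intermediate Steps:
$y{\left(n \right)} = - \frac{13 n}{9}$
$\left(y{\left(10 \right)} + 111\right)^{2} = \left(\left(- \frac{13}{9}\right) 10 + 111\right)^{2} = \left(- \frac{130}{9} + 111\right)^{2} = \left(\frac{869}{9}\right)^{2} = \frac{755161}{81}$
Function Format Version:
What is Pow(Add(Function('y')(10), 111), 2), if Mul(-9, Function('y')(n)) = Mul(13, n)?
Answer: Rational(755161, 81) ≈ 9323.0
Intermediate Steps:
Function('y')(n) = Mul(Rational(-13, 9), n) (Function('y')(n) = Mul(Rational(-1, 9), Mul(13, n)) = Mul(Rational(-13, 9), n))
Pow(Add(Function('y')(10), 111), 2) = Pow(Add(Mul(Rational(-13, 9), 10), 111), 2) = Pow(Add(Rational(-130, 9), 111), 2) = Pow(Rational(869, 9), 2) = Rational(755161, 81)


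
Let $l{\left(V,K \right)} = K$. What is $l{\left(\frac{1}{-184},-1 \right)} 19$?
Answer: $-19$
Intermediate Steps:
$l{\left(\frac{1}{-184},-1 \right)} 19 = \left(-1\right) 19 = -19$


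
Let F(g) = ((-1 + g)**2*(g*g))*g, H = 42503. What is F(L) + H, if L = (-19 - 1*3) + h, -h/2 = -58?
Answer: 7183763519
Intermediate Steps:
h = 116 (h = -2*(-58) = 116)
L = 94 (L = (-19 - 1*3) + 116 = (-19 - 3) + 116 = -22 + 116 = 94)
F(g) = g**3*(-1 + g)**2 (F(g) = ((-1 + g)**2*g**2)*g = (g**2*(-1 + g)**2)*g = g**3*(-1 + g)**2)
F(L) + H = 94**3*(-1 + 94)**2 + 42503 = 830584*93**2 + 42503 = 830584*8649 + 42503 = 7183721016 + 42503 = 7183763519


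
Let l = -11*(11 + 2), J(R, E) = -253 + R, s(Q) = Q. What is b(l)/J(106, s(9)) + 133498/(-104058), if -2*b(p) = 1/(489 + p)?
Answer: -2263307749/1764199332 ≈ -1.2829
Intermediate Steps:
l = -143 (l = -11*13 = -143)
b(p) = -1/(2*(489 + p))
b(l)/J(106, s(9)) + 133498/(-104058) = (-1/(978 + 2*(-143)))/(-253 + 106) + 133498/(-104058) = -1/(978 - 286)/(-147) + 133498*(-1/104058) = -1/692*(-1/147) - 66749/52029 = 1/101724 - 66749/52029 = -2263307749/1764199332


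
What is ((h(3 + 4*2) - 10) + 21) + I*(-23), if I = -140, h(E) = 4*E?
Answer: 3275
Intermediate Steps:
((h(3 + 4*2) - 10) + 21) + I*(-23) = ((4*(3 + 4*2) - 10) + 21) - 140*(-23) = ((4*(3 + 8) - 10) + 21) + 3220 = ((4*11 - 10) + 21) + 3220 = ((44 - 10) + 21) + 3220 = (34 + 21) + 3220 = 55 + 3220 = 3275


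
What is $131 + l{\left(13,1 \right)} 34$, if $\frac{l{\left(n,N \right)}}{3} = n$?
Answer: $1457$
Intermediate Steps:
$l{\left(n,N \right)} = 3 n$
$131 + l{\left(13,1 \right)} 34 = 131 + 3 \cdot 13 \cdot 34 = 131 + 39 \cdot 34 = 131 + 1326 = 1457$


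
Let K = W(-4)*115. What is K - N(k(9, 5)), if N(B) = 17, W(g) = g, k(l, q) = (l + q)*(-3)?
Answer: -477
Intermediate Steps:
k(l, q) = -3*l - 3*q
K = -460 (K = -4*115 = -460)
K - N(k(9, 5)) = -460 - 1*17 = -460 - 17 = -477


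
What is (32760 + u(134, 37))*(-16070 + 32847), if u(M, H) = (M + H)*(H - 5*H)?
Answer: 125022204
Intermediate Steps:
u(M, H) = -4*H*(H + M) (u(M, H) = (H + M)*(-4*H) = -4*H*(H + M))
(32760 + u(134, 37))*(-16070 + 32847) = (32760 - 4*37*(37 + 134))*(-16070 + 32847) = (32760 - 4*37*171)*16777 = (32760 - 25308)*16777 = 7452*16777 = 125022204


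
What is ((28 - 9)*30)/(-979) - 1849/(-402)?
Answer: 1581031/393558 ≈ 4.0173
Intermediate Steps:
((28 - 9)*30)/(-979) - 1849/(-402) = (19*30)*(-1/979) - 1849*(-1/402) = 570*(-1/979) + 1849/402 = -570/979 + 1849/402 = 1581031/393558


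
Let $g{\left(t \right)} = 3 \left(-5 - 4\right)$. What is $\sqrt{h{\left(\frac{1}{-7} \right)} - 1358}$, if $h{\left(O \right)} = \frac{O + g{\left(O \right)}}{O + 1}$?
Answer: $\frac{i \sqrt{12507}}{3} \approx 37.278 i$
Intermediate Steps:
$g{\left(t \right)} = -27$ ($g{\left(t \right)} = 3 \left(-9\right) = -27$)
$h{\left(O \right)} = \frac{-27 + O}{1 + O}$ ($h{\left(O \right)} = \frac{O - 27}{O + 1} = \frac{-27 + O}{1 + O}$)
$\sqrt{h{\left(\frac{1}{-7} \right)} - 1358} = \sqrt{\frac{-27 + \frac{1}{-7}}{1 + \frac{1}{-7}} - 1358} = \sqrt{\frac{-27 - \frac{1}{7}}{1 - \frac{1}{7}} - 1358} = \sqrt{\frac{1}{\frac{6}{7}} \left(- \frac{190}{7}\right) - 1358} = \sqrt{\frac{7}{6} \left(- \frac{190}{7}\right) - 1358} = \sqrt{- \frac{95}{3} - 1358} = \sqrt{- \frac{4169}{3}} = \frac{i \sqrt{12507}}{3}$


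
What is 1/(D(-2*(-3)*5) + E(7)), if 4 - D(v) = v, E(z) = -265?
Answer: -1/291 ≈ -0.0034364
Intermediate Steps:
D(v) = 4 - v
1/(D(-2*(-3)*5) + E(7)) = 1/((4 - (-2*(-3))*5) - 265) = 1/((4 - 6*5) - 265) = 1/((4 - 1*30) - 265) = 1/((4 - 30) - 265) = 1/(-26 - 265) = 1/(-291) = -1/291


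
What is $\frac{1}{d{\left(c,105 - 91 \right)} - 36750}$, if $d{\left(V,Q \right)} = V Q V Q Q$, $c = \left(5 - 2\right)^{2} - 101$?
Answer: $\frac{1}{23188466} \approx 4.3125 \cdot 10^{-8}$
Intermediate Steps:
$c = -92$ ($c = 3^{2} - 101 = 9 - 101 = -92$)
$d{\left(V,Q \right)} = Q^{3} V^{2}$ ($d{\left(V,Q \right)} = Q V Q V Q = Q^{2} V^{2} Q = Q^{3} V^{2}$)
$\frac{1}{d{\left(c,105 - 91 \right)} - 36750} = \frac{1}{\left(105 - 91\right)^{3} \left(-92\right)^{2} - 36750} = \frac{1}{14^{3} \cdot 8464 - 36750} = \frac{1}{2744 \cdot 8464 - 36750} = \frac{1}{23225216 - 36750} = \frac{1}{23188466}$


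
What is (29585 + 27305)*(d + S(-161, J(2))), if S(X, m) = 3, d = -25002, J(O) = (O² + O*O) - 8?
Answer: -1422193110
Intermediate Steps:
J(O) = -8 + 2*O² (J(O) = (O² + O²) - 8 = 2*O² - 8 = -8 + 2*O²)
(29585 + 27305)*(d + S(-161, J(2))) = (29585 + 27305)*(-25002 + 3) = 56890*(-24999) = -1422193110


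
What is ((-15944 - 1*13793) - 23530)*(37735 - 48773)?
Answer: 587961146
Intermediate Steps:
((-15944 - 1*13793) - 23530)*(37735 - 48773) = ((-15944 - 13793) - 23530)*(-11038) = (-29737 - 23530)*(-11038) = -53267*(-11038) = 587961146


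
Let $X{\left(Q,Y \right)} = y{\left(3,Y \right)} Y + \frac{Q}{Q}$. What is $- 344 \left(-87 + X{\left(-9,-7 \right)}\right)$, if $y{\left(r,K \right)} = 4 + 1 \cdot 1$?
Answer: $41624$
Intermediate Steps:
$y{\left(r,K \right)} = 5$ ($y{\left(r,K \right)} = 4 + 1 = 5$)
$X{\left(Q,Y \right)} = 1 + 5 Y$ ($X{\left(Q,Y \right)} = 5 Y + \frac{Q}{Q} = 5 Y + 1 = 1 + 5 Y$)
$- 344 \left(-87 + X{\left(-9,-7 \right)}\right) = - 344 \left(-87 + \left(1 + 5 \left(-7\right)\right)\right) = - 344 \left(-87 + \left(1 - 35\right)\right) = - 344 \left(-87 - 34\right) = \left(-344\right) \left(-121\right) = 41624$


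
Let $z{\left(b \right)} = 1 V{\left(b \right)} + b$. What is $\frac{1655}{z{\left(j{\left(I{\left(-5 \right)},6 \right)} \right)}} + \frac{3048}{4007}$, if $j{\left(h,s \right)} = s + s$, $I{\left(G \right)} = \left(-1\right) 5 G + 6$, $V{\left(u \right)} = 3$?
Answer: $\frac{1335461}{12021} \approx 111.09$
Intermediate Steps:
$I{\left(G \right)} = 6 - 5 G$ ($I{\left(G \right)} = - 5 G + 6 = 6 - 5 G$)
$j{\left(h,s \right)} = 2 s$
$z{\left(b \right)} = 3 + b$ ($z{\left(b \right)} = 1 \cdot 3 + b = 3 + b$)
$\frac{1655}{z{\left(j{\left(I{\left(-5 \right)},6 \right)} \right)}} + \frac{3048}{4007} = \frac{1655}{3 + 2 \cdot 6} + \frac{3048}{4007} = \frac{1655}{3 + 12} + 3048 \cdot \frac{1}{4007} = \frac{1655}{15} + \frac{3048}{4007} = 1655 \cdot \frac{1}{15} + \frac{3048}{4007} = \frac{331}{3} + \frac{3048}{4007} = \frac{1335461}{12021}$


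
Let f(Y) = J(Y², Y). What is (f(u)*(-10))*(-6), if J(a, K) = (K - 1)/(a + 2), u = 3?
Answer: 120/11 ≈ 10.909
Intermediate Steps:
J(a, K) = (-1 + K)/(2 + a)
f(Y) = (-1 + Y)/(2 + Y²)
(f(u)*(-10))*(-6) = (((-1 + 3)/(2 + 3²))*(-10))*(-6) = ((2/(2 + 9))*(-10))*(-6) = ((2/11)*(-10))*(-6) = -20/11*(-6) = 120/11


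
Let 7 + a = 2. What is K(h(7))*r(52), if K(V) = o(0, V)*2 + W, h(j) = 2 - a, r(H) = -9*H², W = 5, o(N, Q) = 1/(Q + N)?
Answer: -900432/7 ≈ -1.2863e+5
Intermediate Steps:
a = -5 (a = -7 + 2 = -5)
o(N, Q) = 1/(N + Q)
h(j) = 7 (h(j) = 2 - 1*(-5) = 2 + 5 = 7)
K(V) = 5 + 2/V (K(V) = 2/(0 + V) + 5 = 2/V + 5 = 5 + 2/V)
K(h(7))*r(52) = (5 + 2/7)*(-9*52²) = (5 + 2*(⅐))*(-9*2704) = (5 + 2/7)*(-24336) = (37/7)*(-24336) = -900432/7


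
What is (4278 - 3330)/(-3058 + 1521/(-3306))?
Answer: -1044696/3370423 ≈ -0.30996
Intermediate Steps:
(4278 - 3330)/(-3058 + 1521/(-3306)) = 948/(-3058 + 1521*(-1/3306)) = 948/(-3058 - 507/1102) = 948/(-3370423/1102) = 948*(-1102/3370423) = -1044696/3370423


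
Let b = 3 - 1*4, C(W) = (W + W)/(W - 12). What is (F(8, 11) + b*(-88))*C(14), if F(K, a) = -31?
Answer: 798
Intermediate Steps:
C(W) = 2*W/(-12 + W) (C(W) = (2*W)/(-12 + W) = 2*W/(-12 + W))
b = -1 (b = 3 - 4 = -1)
(F(8, 11) + b*(-88))*C(14) = (-31 - 1*(-88))*(2*14/(-12 + 14)) = (-31 + 88)*(2*14/2) = 57*(2*14*(1/2)) = 57*14 = 798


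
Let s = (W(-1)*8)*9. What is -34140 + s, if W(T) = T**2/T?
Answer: -34212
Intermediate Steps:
W(T) = T
s = -72 (s = -1*8*9 = -8*9 = -72)
-34140 + s = -34140 - 72 = -34212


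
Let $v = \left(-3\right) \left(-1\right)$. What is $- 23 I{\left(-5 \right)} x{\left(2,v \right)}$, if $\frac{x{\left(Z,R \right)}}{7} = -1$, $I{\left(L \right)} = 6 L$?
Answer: $-4830$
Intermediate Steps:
$v = 3$
$x{\left(Z,R \right)} = -7$ ($x{\left(Z,R \right)} = 7 \left(-1\right) = -7$)
$- 23 I{\left(-5 \right)} x{\left(2,v \right)} = - 23 \cdot 6 \left(-5\right) \left(-7\right) = \left(-23\right) \left(-30\right) \left(-7\right) = 690 \left(-7\right) = -4830$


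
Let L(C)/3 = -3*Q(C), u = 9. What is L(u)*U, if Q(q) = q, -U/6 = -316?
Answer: -153576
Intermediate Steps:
U = 1896 (U = -6*(-316) = 1896)
L(C) = -9*C (L(C) = 3*(-3*C) = -9*C)
L(u)*U = -9*9*1896 = -81*1896 = -153576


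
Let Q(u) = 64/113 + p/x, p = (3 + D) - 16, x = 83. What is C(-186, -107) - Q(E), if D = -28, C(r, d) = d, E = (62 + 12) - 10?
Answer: -1004232/9379 ≈ -107.07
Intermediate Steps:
E = 64 (E = 74 - 10 = 64)
p = -41 (p = (3 - 28) - 16 = -25 - 16 = -41)
Q(u) = 679/9379 (Q(u) = 64/113 - 41/83 = 679/9379)
C(-186, -107) - Q(E) = -107 - 1*679/9379 = -107 - 679/9379 = -1004232/9379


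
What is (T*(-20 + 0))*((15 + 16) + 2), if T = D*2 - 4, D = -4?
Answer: 7920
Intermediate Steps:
T = -12 (T = -4*2 - 4 = -8 - 4 = -12)
(T*(-20 + 0))*((15 + 16) + 2) = (-12*(-20 + 0))*((15 + 16) + 2) = (-12*(-20))*(31 + 2) = 240*33 = 7920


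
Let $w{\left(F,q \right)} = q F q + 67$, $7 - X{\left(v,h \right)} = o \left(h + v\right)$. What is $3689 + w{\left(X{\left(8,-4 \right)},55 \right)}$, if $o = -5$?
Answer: $85431$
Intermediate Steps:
$X{\left(v,h \right)} = 7 + 5 h + 5 v$ ($X{\left(v,h \right)} = 7 - - 5 \left(h + v\right) = 7 - \left(- 5 h - 5 v\right) = 7 + \left(5 h + 5 v\right) = 7 + 5 h + 5 v$)
$w{\left(F,q \right)} = 67 + F q^{2}$ ($w{\left(F,q \right)} = F q q + 67 = F q^{2} + 67 = 67 + F q^{2}$)
$3689 + w{\left(X{\left(8,-4 \right)},55 \right)} = 3689 + \left(67 + \left(7 + 5 \left(-4\right) + 5 \cdot 8\right) 55^{2}\right) = 3689 + \left(67 + \left(7 - 20 + 40\right) 3025\right) = 3689 + \left(67 + 27 \cdot 3025\right) = 3689 + \left(67 + 81675\right) = 3689 + 81742 = 85431$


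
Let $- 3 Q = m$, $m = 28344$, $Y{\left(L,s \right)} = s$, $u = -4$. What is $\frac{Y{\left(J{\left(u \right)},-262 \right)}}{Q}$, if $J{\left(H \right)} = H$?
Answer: $\frac{131}{4724} \approx 0.027731$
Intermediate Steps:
$Q = -9448$ ($Q = \left(- \frac{1}{3}\right) 28344 = -9448$)
$\frac{Y{\left(J{\left(u \right)},-262 \right)}}{Q} = - \frac{262}{-9448} = \left(-262\right) \left(- \frac{1}{9448}\right) = \frac{131}{4724}$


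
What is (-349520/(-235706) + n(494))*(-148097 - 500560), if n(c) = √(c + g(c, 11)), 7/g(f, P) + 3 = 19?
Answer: -113359297320/117853 - 1945971*√879/4 ≈ -1.5385e+7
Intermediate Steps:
g(f, P) = 7/16 (g(f, P) = 7/(-3 + 19) = 7/16)
n(c) = √(7/16 + c) (n(c) = √(c + 7/16) = √(7/16 + c))
(-349520/(-235706) + n(494))*(-148097 - 500560) = (-349520/(-235706) + √(7 + 16*494)/4)*(-148097 - 500560) = (-349520*(-1/235706) + √(7 + 7904)/4)*(-648657) = (174760/117853 + √7911/4)*(-648657) = (174760/117853 + (3*√879)/4)*(-648657) = (174760/117853 + 3*√879/4)*(-648657) = -113359297320/117853 - 1945971*√879/4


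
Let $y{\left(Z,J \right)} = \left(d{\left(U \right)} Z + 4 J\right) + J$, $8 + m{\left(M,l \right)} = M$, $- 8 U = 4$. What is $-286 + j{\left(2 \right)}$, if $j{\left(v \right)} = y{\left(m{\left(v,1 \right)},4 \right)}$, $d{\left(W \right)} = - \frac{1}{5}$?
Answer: $- \frac{1324}{5} \approx -264.8$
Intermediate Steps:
$U = - \frac{1}{2}$ ($U = \left(- \frac{1}{8}\right) 4 = - \frac{1}{2} \approx -0.5$)
$m{\left(M,l \right)} = -8 + M$
$d{\left(W \right)} = - \frac{1}{5}$ ($d{\left(W \right)} = \left(-1\right) \frac{1}{5} = - \frac{1}{5}$)
$y{\left(Z,J \right)} = 5 J - \frac{Z}{5}$ ($y{\left(Z,J \right)} = \left(- \frac{Z}{5} + 4 J\right) + J = \left(4 J - \frac{Z}{5}\right) + J = 5 J - \frac{Z}{5}$)
$j{\left(v \right)} = \frac{108}{5} - \frac{v}{5}$ ($j{\left(v \right)} = 5 \cdot 4 - \frac{-8 + v}{5} = 20 - \left(- \frac{8}{5} + \frac{v}{5}\right) = \frac{108}{5} - \frac{v}{5}$)
$-286 + j{\left(2 \right)} = -286 + \left(\frac{108}{5} - \frac{2}{5}\right) = -286 + \frac{106}{5} = - \frac{1324}{5}$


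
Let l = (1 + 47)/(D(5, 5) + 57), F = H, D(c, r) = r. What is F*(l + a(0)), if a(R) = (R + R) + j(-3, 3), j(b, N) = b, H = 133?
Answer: -9177/31 ≈ -296.03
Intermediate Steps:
a(R) = -3 + 2*R (a(R) = (R + R) - 3 = 2*R - 3 = -3 + 2*R)
F = 133
l = 24/31 (l = (1 + 47)/(5 + 57) = 48/62 = 48*(1/62) = 24/31 ≈ 0.77419)
F*(l + a(0)) = 133*(24/31 + (-3 + 2*0)) = 133*(24/31 + (-3 + 0)) = 133*(24/31 - 3) = 133*(-69/31) = -9177/31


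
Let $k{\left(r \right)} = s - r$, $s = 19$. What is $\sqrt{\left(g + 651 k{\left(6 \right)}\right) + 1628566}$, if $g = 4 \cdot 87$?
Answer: $\sqrt{1637377} \approx 1279.6$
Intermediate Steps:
$k{\left(r \right)} = 19 - r$
$g = 348$
$\sqrt{\left(g + 651 k{\left(6 \right)}\right) + 1628566} = \sqrt{\left(348 + 651 \left(19 - 6\right)\right) + 1628566} = \sqrt{\left(348 + 651 \cdot 13\right) + 1628566} = \sqrt{\left(348 + 8463\right) + 1628566} = \sqrt{8811 + 1628566} = \sqrt{1637377}$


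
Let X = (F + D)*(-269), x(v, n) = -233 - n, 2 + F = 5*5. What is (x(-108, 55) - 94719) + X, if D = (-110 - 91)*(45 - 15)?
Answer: 1520876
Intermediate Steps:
F = 23 (F = -2 + 5*5 = -2 + 25 = 23)
D = -6030 (D = -201*30 = -6030)
X = 1615883 (X = (23 - 6030)*(-269) = -6007*(-269) = 1615883)
(x(-108, 55) - 94719) + X = ((-233 - 1*55) - 94719) + 1615883 = ((-233 - 55) - 94719) + 1615883 = (-288 - 94719) + 1615883 = -95007 + 1615883 = 1520876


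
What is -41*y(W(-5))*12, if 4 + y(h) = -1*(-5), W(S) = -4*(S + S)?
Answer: -492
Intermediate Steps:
W(S) = -8*S
y(h) = 1 (y(h) = -4 - 1*(-5) = -4 + 5 = 1)
-41*y(W(-5))*12 = -41*1*12 = -41*12 = -492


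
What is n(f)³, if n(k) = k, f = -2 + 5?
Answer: 27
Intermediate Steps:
f = 3
n(f)³ = 3³ = 27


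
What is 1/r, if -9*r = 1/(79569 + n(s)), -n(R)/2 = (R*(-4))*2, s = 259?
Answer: -753417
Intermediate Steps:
n(R) = 16*R (n(R) = -2*R*(-4)*2 = -2*(-4*R)*2 = -(-16)*R = 16*R)
r = -1/753417 (r = -1/(9*(79569 + 16*259)) = -1/(9*(79569 + 4144)) = -⅑/83713 = -⅑*1/83713 = -1/753417 ≈ -1.3273e-6)
1/r = 1/(-1/753417) = -753417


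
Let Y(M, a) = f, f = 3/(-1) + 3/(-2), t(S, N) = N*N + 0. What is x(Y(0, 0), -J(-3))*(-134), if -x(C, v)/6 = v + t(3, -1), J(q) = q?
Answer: 3216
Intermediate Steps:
t(S, N) = N² (t(S, N) = N² + 0 = N²)
f = -9/2 (f = 3*(-1) + 3*(-½) = -3 - 3/2 = -9/2 ≈ -4.5000)
Y(M, a) = -9/2
x(C, v) = -6 - 6*v (x(C, v) = -6*(v + (-1)²) = -6*(v + 1) = -6*(1 + v) = -6 - 6*v)
x(Y(0, 0), -J(-3))*(-134) = (-6 - (-6)*(-3))*(-134) = (-6 - 6*3)*(-134) = (-6 - 18)*(-134) = -24*(-134) = 3216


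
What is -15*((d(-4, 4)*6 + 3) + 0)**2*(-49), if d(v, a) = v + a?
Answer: 6615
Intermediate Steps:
d(v, a) = a + v
-15*((d(-4, 4)*6 + 3) + 0)**2*(-49) = -15*(((4 - 4)*6 + 3) + 0)**2*(-49) = -15*((0*6 + 3) + 0)**2*(-49) = -15*((0 + 3) + 0)**2*(-49) = -15*(3 + 0)**2*(-49) = -15*3**2*(-49) = -15*9*(-49) = -135*(-49) = 6615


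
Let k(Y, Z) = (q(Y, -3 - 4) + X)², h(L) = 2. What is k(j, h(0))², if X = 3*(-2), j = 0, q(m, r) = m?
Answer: 1296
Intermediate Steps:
X = -6
k(Y, Z) = (-6 + Y)² (k(Y, Z) = (Y - 6)² = (-6 + Y)²)
k(j, h(0))² = ((-6 + 0)²)² = ((-6)²)² = 36² = 1296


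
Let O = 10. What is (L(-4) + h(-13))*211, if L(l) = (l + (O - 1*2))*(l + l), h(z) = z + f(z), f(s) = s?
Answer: -12238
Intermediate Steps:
h(z) = 2*z (h(z) = z + z = 2*z)
L(l) = 2*l*(8 + l) (L(l) = (l + (10 - 1*2))*(l + l) = (l + (10 - 2))*(2*l) = (l + 8)*(2*l) = (8 + l)*(2*l) = 2*l*(8 + l))
(L(-4) + h(-13))*211 = (2*(-4)*(8 - 4) + 2*(-13))*211 = (2*(-4)*4 - 26)*211 = (-32 - 26)*211 = -58*211 = -12238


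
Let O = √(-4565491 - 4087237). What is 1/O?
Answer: -I*√2163182/4326364 ≈ -0.00033996*I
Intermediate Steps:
O = 2*I*√2163182 (O = √(-8652728) = 2*I*√2163182 ≈ 2941.6*I)
1/O = 1/(2*I*√2163182) = -I*√2163182/4326364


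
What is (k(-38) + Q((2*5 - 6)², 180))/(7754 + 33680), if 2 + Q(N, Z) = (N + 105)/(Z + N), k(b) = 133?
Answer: 25797/8121064 ≈ 0.0031766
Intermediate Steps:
Q(N, Z) = -2 + (105 + N)/(N + Z) (Q(N, Z) = -2 + (N + 105)/(Z + N) = -2 + (105 + N)/(N + Z))
(k(-38) + Q((2*5 - 6)², 180))/(7754 + 33680) = (133 + (105 - (2*5 - 6)² - 2*180)/((2*5 - 6)² + 180))/(7754 + 33680) = (133 + (105 - (10 - 6)² - 360)/((10 - 6)² + 180))/41434 = (133 + (105 - 1*4² - 360)/(4² + 180))*(1/41434) = (133 + (105 - 1*16 - 360)/(16 + 180))*(1/41434) = (133 + (105 - 16 - 360)/196)*(1/41434) = (133 + (1/196)*(-271))*(1/41434) = (133 - 271/196)*(1/41434) = (25797/196)*(1/41434) = 25797/8121064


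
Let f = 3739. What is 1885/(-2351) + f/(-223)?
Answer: -9210744/524273 ≈ -17.569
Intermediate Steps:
1885/(-2351) + f/(-223) = 1885/(-2351) + 3739/(-223) = 1885*(-1/2351) + 3739*(-1/223) = -1885/2351 - 3739/223 = -9210744/524273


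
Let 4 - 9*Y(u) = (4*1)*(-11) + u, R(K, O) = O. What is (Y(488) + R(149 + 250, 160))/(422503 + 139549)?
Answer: 250/1264617 ≈ 0.00019769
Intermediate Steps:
Y(u) = 16/3 - u/9 (Y(u) = 4/9 - ((4*1)*(-11) + u)/9 = 4/9 - (4*(-11) + u)/9 = 4/9 - (-44 + u)/9 = 4/9 + (44/9 - u/9) = 16/3 - u/9)
(Y(488) + R(149 + 250, 160))/(422503 + 139549) = ((16/3 - 1/9*488) + 160)/(422503 + 139549) = ((16/3 - 488/9) + 160)/562052 = (-440/9 + 160)*(1/562052) = (1000/9)*(1/562052) = 250/1264617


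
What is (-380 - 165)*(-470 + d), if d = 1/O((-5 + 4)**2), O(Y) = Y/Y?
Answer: 255605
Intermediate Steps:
O(Y) = 1
d = 1 (d = 1/1 = 1)
(-380 - 165)*(-470 + d) = (-380 - 165)*(-470 + 1) = -545*(-469) = 255605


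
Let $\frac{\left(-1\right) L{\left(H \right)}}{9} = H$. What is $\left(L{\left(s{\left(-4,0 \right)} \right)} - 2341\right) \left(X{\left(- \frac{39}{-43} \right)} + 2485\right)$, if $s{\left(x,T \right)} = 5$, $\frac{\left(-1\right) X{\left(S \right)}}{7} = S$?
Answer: $- \frac{254304652}{43} \approx -5.9141 \cdot 10^{6}$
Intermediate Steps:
$X{\left(S \right)} = - 7 S$
$L{\left(H \right)} = - 9 H$
$\left(L{\left(s{\left(-4,0 \right)} \right)} - 2341\right) \left(X{\left(- \frac{39}{-43} \right)} + 2485\right) = \left(\left(-9\right) 5 - 2341\right) \left(- 7 \left(- \frac{39}{-43}\right) + 2485\right) = \left(-45 - 2341\right) \left(- 7 \left(\left(-39\right) \left(- \frac{1}{43}\right)\right) + 2485\right) = - 2386 \left(\left(-7\right) \frac{39}{43} + 2485\right) = - 2386 \left(- \frac{273}{43} + 2485\right) = \left(-2386\right) \frac{106582}{43} = - \frac{254304652}{43}$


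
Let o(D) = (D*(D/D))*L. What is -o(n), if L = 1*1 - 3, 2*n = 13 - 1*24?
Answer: -11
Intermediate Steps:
n = -11/2 (n = (13 - 1*24)/2 = (13 - 24)/2 = (½)*(-11) = -11/2 ≈ -5.5000)
L = -2 (L = 1 - 3 = -2)
o(D) = -2*D (o(D) = (D*(D/D))*(-2) = (D*1)*(-2) = D*(-2) = -2*D)
-o(n) = -(-2)*(-11)/2 = -1*11 = -11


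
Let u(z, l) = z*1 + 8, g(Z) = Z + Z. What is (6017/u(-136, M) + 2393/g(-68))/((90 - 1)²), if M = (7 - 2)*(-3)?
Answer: -140577/17236096 ≈ -0.0081560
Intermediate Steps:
g(Z) = 2*Z
M = -15 (M = 5*(-3) = -15)
u(z, l) = 8 + z (u(z, l) = z + 8 = 8 + z)
(6017/u(-136, M) + 2393/g(-68))/((90 - 1)²) = (6017/(8 - 136) + 2393/((2*(-68))))/((90 - 1)²) = (6017/(-128) + 2393/(-136))/(89²) = (6017*(-1/128) + 2393*(-1/136))/7921 = (-6017/128 - 2393/136)*(1/7921) = -140577/2176*1/7921 = -140577/17236096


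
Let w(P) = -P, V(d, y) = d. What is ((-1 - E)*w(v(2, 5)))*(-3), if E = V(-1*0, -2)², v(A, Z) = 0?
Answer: 0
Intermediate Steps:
E = 0 (E = (-1*0)² = 0² = 0)
((-1 - E)*w(v(2, 5)))*(-3) = ((-1 - 1*0)*(-1*0))*(-3) = ((-1 + 0)*0)*(-3) = -1*0*(-3) = 0*(-3) = 0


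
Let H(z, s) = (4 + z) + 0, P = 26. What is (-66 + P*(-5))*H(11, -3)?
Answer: -2940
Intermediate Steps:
H(z, s) = 4 + z
(-66 + P*(-5))*H(11, -3) = (-66 + 26*(-5))*(4 + 11) = (-66 - 130)*15 = -196*15 = -2940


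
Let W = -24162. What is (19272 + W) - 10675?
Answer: -15565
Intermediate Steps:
(19272 + W) - 10675 = (19272 - 24162) - 10675 = -4890 - 10675 = -15565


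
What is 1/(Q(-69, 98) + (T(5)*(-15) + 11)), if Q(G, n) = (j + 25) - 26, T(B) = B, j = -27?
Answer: -1/92 ≈ -0.010870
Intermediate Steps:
Q(G, n) = -28 (Q(G, n) = (-27 + 25) - 26 = -2 - 26 = -28)
1/(Q(-69, 98) + (T(5)*(-15) + 11)) = 1/(-28 + (5*(-15) + 11)) = 1/(-28 + (-75 + 11)) = 1/(-28 - 64) = 1/(-92) = -1/92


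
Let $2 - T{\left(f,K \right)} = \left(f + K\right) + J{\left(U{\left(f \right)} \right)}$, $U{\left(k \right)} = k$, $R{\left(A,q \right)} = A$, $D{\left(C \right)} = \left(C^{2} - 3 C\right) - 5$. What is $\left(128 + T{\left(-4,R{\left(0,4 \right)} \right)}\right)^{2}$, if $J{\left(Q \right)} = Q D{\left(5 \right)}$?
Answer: $23716$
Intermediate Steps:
$D{\left(C \right)} = -5 + C^{2} - 3 C$
$J{\left(Q \right)} = 5 Q$ ($J{\left(Q \right)} = Q \left(-5 + 5^{2} - 15\right) = Q \left(-5 + 25 - 15\right) = Q 5 = 5 Q$)
$T{\left(f,K \right)} = 2 - K - 6 f$ ($T{\left(f,K \right)} = 2 - \left(\left(f + K\right) + 5 f\right) = 2 - \left(\left(K + f\right) + 5 f\right) = 2 - \left(K + 6 f\right) = 2 - K - 6 f$)
$\left(128 + T{\left(-4,R{\left(0,4 \right)} \right)}\right)^{2} = \left(128 - -26\right)^{2} = \left(128 + \left(2 + 0 + 24\right)\right)^{2} = \left(128 + 26\right)^{2} = 154^{2} = 23716$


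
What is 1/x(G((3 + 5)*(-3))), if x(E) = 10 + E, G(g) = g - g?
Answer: ⅒ ≈ 0.10000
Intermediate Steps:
G(g) = 0
1/x(G((3 + 5)*(-3))) = 1/(10 + 0) = 1/10 = ⅒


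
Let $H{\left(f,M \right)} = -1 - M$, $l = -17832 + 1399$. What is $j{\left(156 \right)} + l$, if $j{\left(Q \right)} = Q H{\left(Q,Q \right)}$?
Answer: $-40925$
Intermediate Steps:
$l = -16433$
$j{\left(Q \right)} = Q \left(-1 - Q\right)$
$j{\left(156 \right)} + l = \left(-1\right) 156 \left(1 + 156\right) - 16433 = \left(-1\right) 156 \cdot 157 - 16433 = -24492 - 16433 = -40925$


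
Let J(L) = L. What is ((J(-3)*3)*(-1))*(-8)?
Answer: -72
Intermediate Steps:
((J(-3)*3)*(-1))*(-8) = (-3*3*(-1))*(-8) = -9*(-1)*(-8) = 9*(-8) = -72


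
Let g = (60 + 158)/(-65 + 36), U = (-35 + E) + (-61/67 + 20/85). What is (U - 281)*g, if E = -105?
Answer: 104702784/33031 ≈ 3169.8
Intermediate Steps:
U = -160229/1139 (U = (-35 - 105) + (-61/67 + 20/85) = -140 + (-61*1/67 + 20*(1/85)) = -140 + (-61/67 + 4/17) = -140 - 769/1139 = -160229/1139 ≈ -140.68)
g = -218/29 (g = 218/(-29) = 218*(-1/29) = -218/29 ≈ -7.5172)
(U - 281)*g = (-160229/1139 - 281)*(-218/29) = -480288/1139*(-218/29) = 104702784/33031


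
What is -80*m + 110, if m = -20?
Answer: 1710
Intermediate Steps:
-80*m + 110 = -80*(-20) + 110 = 1600 + 110 = 1710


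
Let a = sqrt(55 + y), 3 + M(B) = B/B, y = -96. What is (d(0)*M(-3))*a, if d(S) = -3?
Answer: 6*I*sqrt(41) ≈ 38.419*I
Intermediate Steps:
M(B) = -2 (M(B) = -3 + B/B = -3 + 1 = -2)
a = I*sqrt(41) (a = sqrt(55 - 96) = sqrt(-41) = I*sqrt(41) ≈ 6.4031*I)
(d(0)*M(-3))*a = (-3*(-2))*(I*sqrt(41)) = 6*(I*sqrt(41)) = 6*I*sqrt(41)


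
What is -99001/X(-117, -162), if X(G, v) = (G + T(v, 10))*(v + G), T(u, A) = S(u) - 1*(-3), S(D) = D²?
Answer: 99001/7290270 ≈ 0.013580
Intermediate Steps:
T(u, A) = 3 + u² (T(u, A) = u² - 1*(-3) = u² + 3 = 3 + u²)
X(G, v) = (G + v)*(3 + G + v²) (X(G, v) = (G + (3 + v²))*(v + G) = (3 + G + v²)*(G + v) = (G + v)*(3 + G + v²))
-99001/X(-117, -162) = -99001/((-117)² - 117*(-162) - 117*(3 + (-162)²) - 162*(3 + (-162)²)) = -99001/(13689 + 18954 - 117*(3 + 26244) - 162*(3 + 26244)) = -99001/(13689 + 18954 - 117*26247 - 162*26247) = -99001/(13689 + 18954 - 3070899 - 4252014) = -99001/(-7290270) = -99001*(-1/7290270) = 99001/7290270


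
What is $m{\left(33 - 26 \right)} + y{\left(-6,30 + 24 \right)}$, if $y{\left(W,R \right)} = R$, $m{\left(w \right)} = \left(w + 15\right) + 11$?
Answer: $87$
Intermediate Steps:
$m{\left(w \right)} = 26 + w$ ($m{\left(w \right)} = \left(15 + w\right) + 11 = 26 + w$)
$m{\left(33 - 26 \right)} + y{\left(-6,30 + 24 \right)} = \left(26 + \left(33 - 26\right)\right) + \left(30 + 24\right) = \left(26 + 7\right) + 54 = 33 + 54 = 87$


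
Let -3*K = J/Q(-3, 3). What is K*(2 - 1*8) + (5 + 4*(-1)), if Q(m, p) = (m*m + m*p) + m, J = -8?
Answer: 19/3 ≈ 6.3333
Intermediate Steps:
Q(m, p) = m + m² + m*p (Q(m, p) = (m² + m*p) + m = m + m² + m*p)
K = -8/9 (K = -(-8)/(3*((-3*(1 - 3 + 3)))) = -(-8)/(3*((-3*1))) = -(-8)/(3*(-3)) = -(-8)*(-1)/(3*3) = -⅓*8/3 = -8/9 ≈ -0.88889)
K*(2 - 1*8) + (5 + 4*(-1)) = -8*(2 - 1*8)/9 + (5 + 4*(-1)) = -8*(2 - 8)/9 + (5 - 4) = -8/9*(-6) + 1 = 16/3 + 1 = 19/3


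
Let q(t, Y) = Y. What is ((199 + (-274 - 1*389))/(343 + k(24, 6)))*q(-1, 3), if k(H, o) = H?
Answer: -1392/367 ≈ -3.7929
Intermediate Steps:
((199 + (-274 - 1*389))/(343 + k(24, 6)))*q(-1, 3) = ((199 + (-274 - 1*389))/(343 + 24))*3 = ((199 + (-274 - 389))/367)*3 = ((199 - 663)*(1/367))*3 = -464*1/367*3 = -464/367*3 = -1392/367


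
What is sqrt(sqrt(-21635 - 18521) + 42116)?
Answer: sqrt(42116 + 2*I*sqrt(10039)) ≈ 205.22 + 0.4882*I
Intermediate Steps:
sqrt(sqrt(-21635 - 18521) + 42116) = sqrt(sqrt(-40156) + 42116) = sqrt(2*I*sqrt(10039) + 42116) = sqrt(42116 + 2*I*sqrt(10039))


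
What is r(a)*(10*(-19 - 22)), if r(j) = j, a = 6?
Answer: -2460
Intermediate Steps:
r(a)*(10*(-19 - 22)) = 6*(10*(-19 - 22)) = 6*(10*(-41)) = 6*(-410) = -2460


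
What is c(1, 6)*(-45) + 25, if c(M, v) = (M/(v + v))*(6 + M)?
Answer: -5/4 ≈ -1.2500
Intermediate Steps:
c(M, v) = M*(6 + M)/(2*v) (c(M, v) = (M/((2*v)))*(6 + M) = ((1/(2*v))*M)*(6 + M) = (M/(2*v))*(6 + M) = M*(6 + M)/(2*v))
c(1, 6)*(-45) + 25 = ((1/2)*1*(6 + 1)/6)*(-45) + 25 = ((1/2)*1*(1/6)*7)*(-45) + 25 = (7/12)*(-45) + 25 = -105/4 + 25 = -5/4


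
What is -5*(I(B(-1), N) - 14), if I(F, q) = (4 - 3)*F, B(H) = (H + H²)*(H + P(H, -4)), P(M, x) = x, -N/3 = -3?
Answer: 70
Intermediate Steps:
N = 9 (N = -3*(-3) = 9)
B(H) = (-4 + H)*(H + H²) (B(H) = (H + H²)*(H - 4) = (H + H²)*(-4 + H) = (-4 + H)*(H + H²))
I(F, q) = F (I(F, q) = 1*F = F)
-5*(I(B(-1), N) - 14) = -5*(-(-4 + (-1)² - 3*(-1)) - 14) = -5*(-(-4 + 1 + 3) - 14) = -5*(-1*0 - 14) = -5*(0 - 14) = -5*(-14) = 70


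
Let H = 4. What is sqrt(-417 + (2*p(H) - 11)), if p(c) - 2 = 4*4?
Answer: 14*I*sqrt(2) ≈ 19.799*I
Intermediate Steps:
p(c) = 18 (p(c) = 2 + 4*4 = 2 + 16 = 18)
sqrt(-417 + (2*p(H) - 11)) = sqrt(-417 + (2*18 - 11)) = sqrt(-417 + (36 - 11)) = sqrt(-417 + 25) = sqrt(-392) = 14*I*sqrt(2)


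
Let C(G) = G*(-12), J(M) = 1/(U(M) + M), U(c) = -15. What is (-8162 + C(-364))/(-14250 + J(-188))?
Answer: 770182/2892751 ≈ 0.26625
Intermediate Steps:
J(M) = 1/(-15 + M)
C(G) = -12*G
(-8162 + C(-364))/(-14250 + J(-188)) = (-8162 - 12*(-364))/(-14250 + 1/(-15 - 188)) = (-8162 + 4368)/(-14250 + 1/(-203)) = -3794/(-14250 - 1/203) = -3794/(-2892751/203) = -3794*(-203/2892751) = 770182/2892751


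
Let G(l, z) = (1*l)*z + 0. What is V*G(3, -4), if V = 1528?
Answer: -18336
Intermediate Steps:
G(l, z) = l*z (G(l, z) = l*z + 0 = l*z)
V*G(3, -4) = 1528*(3*(-4)) = 1528*(-12) = -18336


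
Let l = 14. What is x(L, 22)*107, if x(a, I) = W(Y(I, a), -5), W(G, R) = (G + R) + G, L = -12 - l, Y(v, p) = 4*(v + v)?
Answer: 37129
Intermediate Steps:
Y(v, p) = 8*v (Y(v, p) = 4*(2*v) = 8*v)
L = -26 (L = -12 - 1*14 = -12 - 14 = -26)
W(G, R) = R + 2*G
x(a, I) = -5 + 16*I (x(a, I) = -5 + 2*(8*I) = -5 + 16*I)
x(L, 22)*107 = (-5 + 16*22)*107 = (-5 + 352)*107 = 347*107 = 37129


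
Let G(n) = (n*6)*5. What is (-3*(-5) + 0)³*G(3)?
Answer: 303750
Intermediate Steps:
G(n) = 30*n (G(n) = (6*n)*5 = 30*n)
(-3*(-5) + 0)³*G(3) = (-3*(-5) + 0)³*(30*3) = (15 + 0)³*90 = 15³*90 = 3375*90 = 303750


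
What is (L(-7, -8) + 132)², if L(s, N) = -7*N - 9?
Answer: 32041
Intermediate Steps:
L(s, N) = -9 - 7*N
(L(-7, -8) + 132)² = ((-9 - 7*(-8)) + 132)² = ((-9 + 56) + 132)² = (47 + 132)² = 179² = 32041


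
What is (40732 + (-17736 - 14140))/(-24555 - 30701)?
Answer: -1107/6907 ≈ -0.16027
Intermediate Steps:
(40732 + (-17736 - 14140))/(-24555 - 30701) = (40732 - 31876)/(-55256) = 8856*(-1/55256) = -1107/6907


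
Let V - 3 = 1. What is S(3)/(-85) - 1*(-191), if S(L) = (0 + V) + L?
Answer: 16228/85 ≈ 190.92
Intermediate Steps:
V = 4 (V = 3 + 1 = 4)
S(L) = 4 + L (S(L) = (0 + 4) + L = 4 + L)
S(3)/(-85) - 1*(-191) = (4 + 3)/(-85) - 1*(-191) = 7*(-1/85) + 191 = -7/85 + 191 = 16228/85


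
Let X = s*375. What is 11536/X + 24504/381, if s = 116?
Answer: 89193268/1381125 ≈ 64.580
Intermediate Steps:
X = 43500 (X = 116*375 = 43500)
11536/X + 24504/381 = 11536/43500 + 24504/381 = 11536*(1/43500) + 24504*(1/381) = 2884/10875 + 8168/127 = 89193268/1381125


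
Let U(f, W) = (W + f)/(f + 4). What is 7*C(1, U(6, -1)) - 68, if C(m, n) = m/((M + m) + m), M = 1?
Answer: -197/3 ≈ -65.667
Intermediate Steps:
U(f, W) = (W + f)/(4 + f)
C(m, n) = m/(1 + 2*m) (C(m, n) = m/((1 + m) + m) = m/(1 + 2*m))
7*C(1, U(6, -1)) - 68 = 7*(1/(1 + 2*1)) - 68 = 7*(1/(1 + 2)) - 68 = 7*(1/3) - 68 = 7*(1*(⅓)) - 68 = 7*(⅓) - 68 = 7/3 - 68 = -197/3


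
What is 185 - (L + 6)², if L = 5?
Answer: 64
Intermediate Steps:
185 - (L + 6)² = 185 - (5 + 6)² = 185 - 1*11² = 185 - 1*121 = 185 - 121 = 64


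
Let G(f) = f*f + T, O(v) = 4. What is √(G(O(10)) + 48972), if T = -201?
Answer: √48787 ≈ 220.88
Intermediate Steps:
G(f) = -201 + f² (G(f) = f*f - 201 = f² - 201 = -201 + f²)
√(G(O(10)) + 48972) = √((-201 + 4²) + 48972) = √((-201 + 16) + 48972) = √(-185 + 48972) = √48787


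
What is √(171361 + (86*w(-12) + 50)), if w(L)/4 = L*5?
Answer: √150771 ≈ 388.29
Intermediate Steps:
w(L) = 20*L (w(L) = 4*(L*5) = 4*(5*L) = 20*L)
√(171361 + (86*w(-12) + 50)) = √(171361 + (86*(20*(-12)) + 50)) = √(171361 + (86*(-240) + 50)) = √(171361 + (-20640 + 50)) = √(171361 - 20590) = √150771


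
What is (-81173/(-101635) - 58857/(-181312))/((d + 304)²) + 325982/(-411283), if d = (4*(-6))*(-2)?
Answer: -744292802706948767967/939065587010113699840 ≈ -0.79259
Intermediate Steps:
d = 48 (d = -24*(-2) = 48)
(-81173/(-101635) - 58857/(-181312))/((d + 304)²) + 325982/(-411283) = (-81173/(-101635) - 58857/(-181312))/((48 + 304)²) + 325982/(-411283) = (-81173*(-1/101635) - 58857*(-1/181312))/(352²) + 325982*(-1/411283) = (81173/101635 + 58857/181312)/123904 - 325982/411283 = (20699570171/18427645120)*(1/123904) - 325982/411283 = 20699570171/2283258940948480 - 325982/411283 = -744292802706948767967/939065587010113699840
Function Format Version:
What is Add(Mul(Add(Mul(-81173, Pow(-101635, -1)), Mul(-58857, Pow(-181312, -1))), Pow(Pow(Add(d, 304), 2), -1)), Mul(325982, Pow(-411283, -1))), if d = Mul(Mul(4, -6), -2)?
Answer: Rational(-744292802706948767967, 939065587010113699840) ≈ -0.79259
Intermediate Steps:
d = 48 (d = Mul(-24, -2) = 48)
Add(Mul(Add(Mul(-81173, Pow(-101635, -1)), Mul(-58857, Pow(-181312, -1))), Pow(Pow(Add(d, 304), 2), -1)), Mul(325982, Pow(-411283, -1))) = Add(Mul(Add(Mul(-81173, Pow(-101635, -1)), Mul(-58857, Pow(-181312, -1))), Pow(Pow(Add(48, 304), 2), -1)), Mul(325982, Pow(-411283, -1))) = Add(Mul(Add(Mul(-81173, Rational(-1, 101635)), Mul(-58857, Rational(-1, 181312))), Pow(Pow(352, 2), -1)), Mul(325982, Rational(-1, 411283))) = Add(Mul(Add(Rational(81173, 101635), Rational(58857, 181312)), Pow(123904, -1)), Rational(-325982, 411283)) = Add(Mul(Rational(20699570171, 18427645120), Rational(1, 123904)), Rational(-325982, 411283)) = Add(Rational(20699570171, 2283258940948480), Rational(-325982, 411283)) = Rational(-744292802706948767967, 939065587010113699840)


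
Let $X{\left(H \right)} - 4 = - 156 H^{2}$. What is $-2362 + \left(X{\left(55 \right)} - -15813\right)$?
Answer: $-458445$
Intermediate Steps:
$X{\left(H \right)} = 4 - 156 H^{2}$
$-2362 + \left(X{\left(55 \right)} - -15813\right) = -2362 + \left(\left(4 - 156 \cdot 55^{2}\right) - -15813\right) = -2362 + \left(\left(4 - 471900\right) + 15813\right) = -2362 + \left(-471896 + 15813\right) = -2362 - 456083 = -458445$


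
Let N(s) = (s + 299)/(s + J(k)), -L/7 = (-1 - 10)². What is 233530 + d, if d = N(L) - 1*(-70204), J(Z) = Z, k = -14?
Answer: 261515522/861 ≈ 3.0373e+5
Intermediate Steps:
L = -847 (L = -7*(-1 - 10)² = -7*(-11)² = -7*121 = -847)
N(s) = (299 + s)/(-14 + s) (N(s) = (s + 299)/(s - 14) = (299 + s)/(-14 + s))
d = 60446192/861 (d = (299 - 847)/(-14 - 847) - 1*(-70204) = -548/(-861) + 70204 = -1/861*(-548) + 70204 = 548/861 + 70204 = 60446192/861 ≈ 70205.)
233530 + d = 233530 + 60446192/861 = 261515522/861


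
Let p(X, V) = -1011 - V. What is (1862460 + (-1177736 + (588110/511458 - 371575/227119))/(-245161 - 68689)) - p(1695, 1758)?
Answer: 17000379563310316834258/9114347547300675 ≈ 1.8652e+6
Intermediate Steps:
(1862460 + (-1177736 + (588110/511458 - 371575/227119))/(-245161 - 68689)) - p(1695, 1758) = (1862460 + (-1177736 + (588110/511458 - 371575/227119))/(-245161 - 68689)) - (-1011 - 1*1758) = (1862460 + (-1177736 + (588110*(1/511458) - 371575*1/227119))/(-313850)) - (-1011 - 1758) = (1862460 + (-1177736 + (294055/255729 - 371575/227119))*(-1/313850)) - 1*(-2769) = (1862460 + (-1177736 - 28237025630/58080914751)*(-1/313850)) + 2769 = (1862460 - 68404012452209366/58080914751*(-1/313850)) + 2769 = (1862460 + 34202006226104683/9114347547300675) + 2769 = 16975141934951841265183/9114347547300675 + 2769 = 17000379563310316834258/9114347547300675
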